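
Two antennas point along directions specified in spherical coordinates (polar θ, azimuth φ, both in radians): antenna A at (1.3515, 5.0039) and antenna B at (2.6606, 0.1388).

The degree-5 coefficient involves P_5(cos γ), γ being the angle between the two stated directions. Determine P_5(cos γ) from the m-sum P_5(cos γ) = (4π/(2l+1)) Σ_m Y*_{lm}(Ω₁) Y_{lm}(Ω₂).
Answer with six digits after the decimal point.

-0.216294

Addition theorem: P_5(cos γ) = (4π/11) Σ_m Y*_{lm}(Ω₁) Y_{lm}(Ω₂), m = −5…5:
  m=-5: (0.408520, -0.046460) × (0.007563, -0.006293) = (0.002797, -0.002922)  (running Σ = (0.002797, -0.002922))
  m=-4: (0.114115, 0.266371) × (-0.050664, 0.031426) = (-0.014152, -0.009909)  (running Σ = (-0.011355, -0.012831))
  m=-3: (0.141686, -0.118438) × (0.190300, -0.084162) = (0.016995, -0.034463)  (running Σ = (0.005640, -0.047295))
  m=-2: (0.251585, 0.165919) × (-0.419977, 0.119676) = (-0.125516, -0.039574)  (running Σ = (-0.119877, -0.086868))
  m=-1: (0.034544, -0.115123) × (0.435674, -0.060863) = (0.008043, -0.052259)  (running Σ = (-0.111834, -0.139127))
  m=0: (0.300934, -0.000000) × (0.114092, 0.000000) = (0.034334, 0.000000)  (running Σ = (-0.077500, -0.139127))
  m=1: (-0.034544, -0.115123) × (-0.435674, -0.060863) = (0.008043, 0.052259)  (running Σ = (-0.069457, -0.086868))
  m=2: (0.251585, -0.165919) × (-0.419977, -0.119676) = (-0.125516, 0.039574)  (running Σ = (-0.194973, -0.047295))
  m=3: (-0.141686, -0.118438) × (-0.190300, -0.084162) = (0.016995, 0.034463)  (running Σ = (-0.177978, -0.012831))
  m=4: (0.114115, -0.266371) × (-0.050664, -0.031426) = (-0.014152, 0.009909)  (running Σ = (-0.192131, -0.002922))
  m=5: (-0.408520, -0.046460) × (-0.007563, -0.006293) = (0.002797, 0.002922)  (running Σ = (-0.189333, 0.000000))
Accumulated sum (-0.189333, 0.000000); after 4π/(2l+1) scaling, (-0.216294, 0.000000) ⇒ P_5 = -0.216294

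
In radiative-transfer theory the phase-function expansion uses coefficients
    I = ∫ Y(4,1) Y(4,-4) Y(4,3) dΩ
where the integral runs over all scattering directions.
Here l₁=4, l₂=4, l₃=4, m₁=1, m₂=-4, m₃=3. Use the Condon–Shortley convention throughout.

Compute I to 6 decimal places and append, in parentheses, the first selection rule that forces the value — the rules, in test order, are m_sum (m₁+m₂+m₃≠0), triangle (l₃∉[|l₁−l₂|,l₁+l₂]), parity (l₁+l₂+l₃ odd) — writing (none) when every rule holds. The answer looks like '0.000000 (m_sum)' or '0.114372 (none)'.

-0.168431 (none)

Rules hold: Σm=0, L=12 even, 0≤4≤8.
N = 9·9·9 = 729
Δ = 4!·4!·4!/13! = 1/450450
Racah Σ t=0..4: t=0:+1/13824 t=1:−1/216 t=2:+1/64 t=3:−1/216 t=4:+1/13824 = 5/768
⇒ 3j(4 4 4; 0 0 0)² = 18/1001, sgn +1
Racah Σ t=0..0: t=0:+1/3456 = 1/3456
⇒ 3j(4 4 4; 1 -4 3)² = 35/1287, sgn -1
4πI² = N·(3j₀)²·(3jₘ)² = 7290/20449
I = -1·√(0.356497/4π) = -0.16843130
No selection rule forces the value: the integral is nonzero (none).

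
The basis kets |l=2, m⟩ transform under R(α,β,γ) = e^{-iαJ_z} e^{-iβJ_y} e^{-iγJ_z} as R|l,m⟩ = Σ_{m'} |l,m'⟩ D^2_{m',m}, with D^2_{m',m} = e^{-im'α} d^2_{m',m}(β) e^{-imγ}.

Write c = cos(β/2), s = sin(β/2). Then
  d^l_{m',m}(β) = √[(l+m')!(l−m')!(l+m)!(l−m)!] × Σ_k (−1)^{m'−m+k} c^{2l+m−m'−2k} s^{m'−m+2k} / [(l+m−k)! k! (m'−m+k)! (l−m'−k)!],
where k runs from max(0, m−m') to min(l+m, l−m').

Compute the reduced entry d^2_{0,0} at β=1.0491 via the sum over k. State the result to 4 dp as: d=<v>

d^2_{0,0}(β=1.0491) via the finite sum:
Half-angle: c=0.865549, s=0.500824. N=√(2·2·2·2)=4.000000
The bounds max(0,m−m')=0 and min(l+m,l−m')=2 give 3 terms
  k=0: (−1)^0·4.0000/(4)·0.8655^4·0.5008^0 = +0.561264
  k=1: (−1)^1·4.0000/(1)·0.8655^2·0.5008^2 = -0.751646
  k=2: (−1)^2·4.0000/(4)·0.8655^0·0.5008^4 = +0.062913
d^2_{0,0}(1.0491) = +0.561264 -0.751646 +0.062913 = -0.127469

d=-0.1275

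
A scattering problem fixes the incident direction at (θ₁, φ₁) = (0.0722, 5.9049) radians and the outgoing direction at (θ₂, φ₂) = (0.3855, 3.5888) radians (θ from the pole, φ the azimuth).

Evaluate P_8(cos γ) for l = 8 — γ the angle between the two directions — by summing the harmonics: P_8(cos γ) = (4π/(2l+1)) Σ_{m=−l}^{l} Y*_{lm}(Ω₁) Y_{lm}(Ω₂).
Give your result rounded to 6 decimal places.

-0.406754

Term-by-term m-sum for l=8 (normalisation 4π/17 = 0.739198):
  [-8]  conj(Y_{8,-8})(Ω₁) = (-0.000000, -0.000000) ; Y_{8,-8}(Ω₂) = (-0.000187, 0.000087) ; Δ = (0.000000, -0.000000)
  [-7]  conj(Y_{8,-7})(Ω₁) = (-0.000000, -0.000000) ; Y_{8,-7}(Ω₂) = (0.002030, 0.000023) ; Δ = (-0.000000, -0.000000)
  [-6]  conj(Y_{8,-6})(Ω₁) = (-0.000000, -0.000001) ; Y_{8,-6}(Ω₂) = (-0.011335, -0.005593) ; Δ = (0.000000, 0.000000)
  [-5]  conj(Y_{8,-5})(Ω₁) = (-0.000006, -0.000018) ; Y_{8,-5}(Ω₂) = (0.034539, 0.044025) ; Δ = (0.000001, -0.000001)
  [-4]  conj(Y_{8,-4})(Ω₁) = (0.000021, -0.000361) ; Y_{8,-4}(Ω₂) = (-0.038906, -0.175604) ; Δ = (-0.000064, 0.000010)
  [-3]  conj(Y_{8,-3})(Ω₁) = (0.002172, -0.004663) ; Y_{8,-3}(Ω₂) = (-0.092157, 0.395060) ; Δ = (0.001642, 0.001288)
  [-2]  conj(Y_{8,-2})(Ω₁) = (0.037950, -0.035823) ; Y_{8,-2}(Ω₂) = (0.354807, -0.442020) ; Δ = (-0.002369, -0.029485)
  [-1]  conj(Y_{8,-1})(Ω₁) = (0.315937, -0.125561) ; Y_{8,-1}(Ω₂) = (-0.246935, 0.118434) ; Δ = (-0.063145, 0.068423)
  [+0]  conj(Y_{8,0})(Ω₁) = (1.056482, -0.000000) ; Y_{8,0}(Ω₂) = (-0.399809, 0.000000) ; Δ = (-0.422391, 0.000000)
  [+1]  conj(Y_{8,1})(Ω₁) = (-0.315937, -0.125561) ; Y_{8,1}(Ω₂) = (0.246935, 0.118434) ; Δ = (-0.063145, -0.068423)
  [+2]  conj(Y_{8,2})(Ω₁) = (0.037950, 0.035823) ; Y_{8,2}(Ω₂) = (0.354807, 0.442020) ; Δ = (-0.002369, 0.029485)
  [+3]  conj(Y_{8,3})(Ω₁) = (-0.002172, -0.004663) ; Y_{8,3}(Ω₂) = (0.092157, 0.395060) ; Δ = (0.001642, -0.001288)
  [+4]  conj(Y_{8,4})(Ω₁) = (0.000021, 0.000361) ; Y_{8,4}(Ω₂) = (-0.038906, 0.175604) ; Δ = (-0.000064, -0.000010)
  [+5]  conj(Y_{8,5})(Ω₁) = (0.000006, -0.000018) ; Y_{8,5}(Ω₂) = (-0.034539, 0.044025) ; Δ = (0.000001, 0.000001)
  [+6]  conj(Y_{8,6})(Ω₁) = (-0.000000, 0.000001) ; Y_{8,6}(Ω₂) = (-0.011335, 0.005593) ; Δ = (0.000000, -0.000000)
  [+7]  conj(Y_{8,7})(Ω₁) = (0.000000, -0.000000) ; Y_{8,7}(Ω₂) = (-0.002030, 0.000023) ; Δ = (-0.000000, 0.000000)
  [+8]  conj(Y_{8,8})(Ω₁) = (-0.000000, 0.000000) ; Y_{8,8}(Ω₂) = (-0.000187, -0.000087) ; Δ = (0.000000, 0.000000)
Accumulated sum (-0.550263, 0.000000); after 4π/(2l+1) scaling, (-0.406754, 0.000000) ⇒ P_8 = -0.406754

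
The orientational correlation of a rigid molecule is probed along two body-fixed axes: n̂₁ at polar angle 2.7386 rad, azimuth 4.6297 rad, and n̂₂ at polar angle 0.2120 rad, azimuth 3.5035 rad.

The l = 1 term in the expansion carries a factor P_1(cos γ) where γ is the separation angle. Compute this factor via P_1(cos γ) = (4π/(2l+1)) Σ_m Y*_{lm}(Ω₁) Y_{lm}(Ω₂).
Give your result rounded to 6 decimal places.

-0.863806

Summing Y*_{l m}(θ₁,φ₁)·Y_{l m}(θ₂,φ₂) over m ∈ [−1, 1]; prefactor 4π/(2·1+1) = 4.188790:
  term(m=-1) = 0.00424 + 0.00889j   from Y*(Ω₁)=-0.01119 - 0.13503j, Y(Ω₂)=-0.06799 + 0.02574j
  term(m=+0) = -0.21469 + 0.00000j   from Y*(Ω₁)=-0.44946 + 0.00000j, Y(Ω₂)=0.47766 + 0.00000j
  term(m=+1) = 0.00424 - 0.00889j   from Y*(Ω₁)=0.01119 - 0.13503j, Y(Ω₂)=0.06799 + 0.02574j
Σ over m = -0.20622 + 0.00000j; ×(4π/3) → -0.86381 + 0.00000j. Real part: -0.863806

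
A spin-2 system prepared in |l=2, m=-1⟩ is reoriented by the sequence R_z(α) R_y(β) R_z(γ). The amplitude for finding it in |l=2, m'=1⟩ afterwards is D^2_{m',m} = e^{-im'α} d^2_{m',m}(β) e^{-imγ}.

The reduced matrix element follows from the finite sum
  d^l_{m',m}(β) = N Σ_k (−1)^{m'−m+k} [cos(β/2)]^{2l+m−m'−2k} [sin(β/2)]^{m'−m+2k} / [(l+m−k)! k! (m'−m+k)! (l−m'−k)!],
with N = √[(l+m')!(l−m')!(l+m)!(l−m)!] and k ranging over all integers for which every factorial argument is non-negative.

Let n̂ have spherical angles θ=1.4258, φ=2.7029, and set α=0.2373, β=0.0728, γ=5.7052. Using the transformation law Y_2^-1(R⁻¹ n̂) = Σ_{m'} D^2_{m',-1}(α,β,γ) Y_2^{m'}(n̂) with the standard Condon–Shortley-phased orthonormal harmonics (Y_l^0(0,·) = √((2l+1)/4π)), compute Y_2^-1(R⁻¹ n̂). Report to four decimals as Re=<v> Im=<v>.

Re=-0.0674 Im=-0.0063

Need the full column D^2_{m',-1} for m'=−2..2 at α=0.2373, β=0.0728, γ=5.7052.
cos(β/2)=0.999338, sin(β/2)=0.036392
d^2_{-2,-1}: single k=1 term ⇒ +0.072639;  D = +0.072252-0.007496i
d^2_{-1,-1}: k∈[0..1] ⇒ +0.997353 -0.003968 = +0.993385;  D = +0.936291-0.331923i
d^2_{0,-1}: k∈[0..1] ⇒ -0.088965 +0.000118 = -0.088847;  D = -0.074415+0.048540i
d^2_{1,-1}: k∈[0..1] ⇒ +0.003968 -0.000002 = +0.003966;  D = +0.002719-0.002887i
d^2_{2,-1}: single k=0 term ⇒ -0.000096;  D = -0.000048+0.000084i
Y_2^{m'}(θ=1.4258,φ=2.7029) and Σ D·Y over m':
  (+0.0723-0.0075i)·(+0.2417+0.2909i)  (+0.9363-0.3319i)·(-0.1000-0.0469i)  (-0.0744+0.0485i)·(-0.2956+0.0000i)  (+0.0027-0.0029i)·(+0.1000-0.0469i)  (-0.0000+0.0001i)·(+0.2417-0.2909i)
Y_2^-1(R⁻¹ n̂) = -0.067400-0.006265i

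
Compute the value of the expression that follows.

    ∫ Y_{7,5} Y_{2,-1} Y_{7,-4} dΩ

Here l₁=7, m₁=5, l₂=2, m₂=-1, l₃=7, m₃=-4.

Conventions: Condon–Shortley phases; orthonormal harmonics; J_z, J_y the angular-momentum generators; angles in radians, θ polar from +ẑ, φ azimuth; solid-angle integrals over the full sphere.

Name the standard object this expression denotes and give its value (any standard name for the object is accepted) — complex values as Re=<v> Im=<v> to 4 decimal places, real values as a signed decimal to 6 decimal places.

Gaunt coefficient, -0.188767

This is a Gaunt coefficient — the integral of a triple product of spherical harmonics over the sphere.
Rules hold: Σm=0, L=16 even, 5≤7≤9.
N = 15·5·15 = 1125
Δ = 2!·12!·2!/17! = 1/185640
Racah Σ t=0..2: t=0:+1/2419200 t=1:−1/518400 t=2:+1/2419200 = -1/907200
⇒ 3j(7 2 7; 0 0 0)² = 56/3315, sgn +1
Racah Σ t=0..1: t=0:+1/14515200 t=1:−1/79833600 = 1/17740800
⇒ 3j(7 2 7; 5 -1 -4)² = 729/30940, sgn -1
4πI² = N·(3j₀)²·(3jₘ)² = 21870/48841
I = -1·√(0.44778/4π) = -0.18876748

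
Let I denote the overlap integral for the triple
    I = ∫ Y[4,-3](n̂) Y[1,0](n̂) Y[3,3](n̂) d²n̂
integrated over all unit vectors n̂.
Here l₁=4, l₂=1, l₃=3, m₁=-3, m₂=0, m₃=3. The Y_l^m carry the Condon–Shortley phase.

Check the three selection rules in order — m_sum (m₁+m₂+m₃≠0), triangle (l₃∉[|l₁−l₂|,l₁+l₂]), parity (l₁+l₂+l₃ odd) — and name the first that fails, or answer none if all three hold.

azimuthal sum: -3 + 0 + 3 = 0  ✓
3 ≤ 3 ≤ 5 (triangle on l)  ✓
L = 4 + 1 + 3 = 8 (even)  ✓

none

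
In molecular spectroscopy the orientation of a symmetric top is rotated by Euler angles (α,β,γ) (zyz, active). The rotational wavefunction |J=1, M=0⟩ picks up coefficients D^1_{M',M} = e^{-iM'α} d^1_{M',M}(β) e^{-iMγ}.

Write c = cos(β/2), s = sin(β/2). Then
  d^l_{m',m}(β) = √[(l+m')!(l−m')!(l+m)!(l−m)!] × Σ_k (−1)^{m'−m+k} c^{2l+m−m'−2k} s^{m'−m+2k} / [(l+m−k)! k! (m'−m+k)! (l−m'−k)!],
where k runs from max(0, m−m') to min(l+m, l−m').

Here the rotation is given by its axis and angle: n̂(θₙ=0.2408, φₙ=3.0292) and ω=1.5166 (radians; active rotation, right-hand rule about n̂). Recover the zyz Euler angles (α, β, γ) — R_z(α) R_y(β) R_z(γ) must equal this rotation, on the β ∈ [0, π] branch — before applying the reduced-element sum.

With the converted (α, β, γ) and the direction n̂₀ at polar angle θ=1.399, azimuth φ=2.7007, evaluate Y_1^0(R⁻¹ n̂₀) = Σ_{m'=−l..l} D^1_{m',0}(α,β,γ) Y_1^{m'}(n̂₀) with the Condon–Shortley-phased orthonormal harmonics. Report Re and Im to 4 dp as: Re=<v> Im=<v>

Re=0.2158 Im=0.0000

Axis–angle → zyz. n̂ = (sinθₙcosφₙ, sinθₙsinφₙ, cosθₙ) = (-0.236975, +0.026747, +0.971148), ω = 1.5166.
R = I cosω + sinω [n̂]ₓ + (1−cosω) n̂n̂ᵀ gives
  R = [+0.107285, -0.975717, -0.190963; +0.963727, +0.054846, +0.261195; -0.244379, -0.212059, +0.946208]
β = atan2(√(R₁₃²+R₂₃²), R₃₃) = 0.329488; α = atan2(R₂₃, R₁₃) mod 2π = 2.202100; γ = atan2(R₃₂, −R₃₁) mod 2π = 5.568478
Need the full column D^1_{m',0} for m'=−1..1 at α=2.2021, β=0.3295, γ=5.5685.
cos(β/2)=0.986460, sin(β/2)=0.164000
d^1_{-1,0}: single k=1 term ⇒ +0.228790;  D = -0.135032+0.184693i
d^1_{0,0}: k∈[0..1] ⇒ +0.973104 -0.026896 = +0.946208;  D = +0.946208+0.000000i
d^1_{1,0}: single k=0 term ⇒ -0.228790;  D = +0.135032+0.184693i
Y_1^{m'}(θ=1.399,φ=2.7007) and Σ D·Y over m':
  (-0.1350+0.1847i)·(-0.3079-0.1453i)  (+0.9462+0.0000i)·(+0.0835+0.0000i)  (+0.1350+0.1847i)·(+0.3079-0.1453i)
Y_1^0(R⁻¹ n̂) = +0.215835+0.000000i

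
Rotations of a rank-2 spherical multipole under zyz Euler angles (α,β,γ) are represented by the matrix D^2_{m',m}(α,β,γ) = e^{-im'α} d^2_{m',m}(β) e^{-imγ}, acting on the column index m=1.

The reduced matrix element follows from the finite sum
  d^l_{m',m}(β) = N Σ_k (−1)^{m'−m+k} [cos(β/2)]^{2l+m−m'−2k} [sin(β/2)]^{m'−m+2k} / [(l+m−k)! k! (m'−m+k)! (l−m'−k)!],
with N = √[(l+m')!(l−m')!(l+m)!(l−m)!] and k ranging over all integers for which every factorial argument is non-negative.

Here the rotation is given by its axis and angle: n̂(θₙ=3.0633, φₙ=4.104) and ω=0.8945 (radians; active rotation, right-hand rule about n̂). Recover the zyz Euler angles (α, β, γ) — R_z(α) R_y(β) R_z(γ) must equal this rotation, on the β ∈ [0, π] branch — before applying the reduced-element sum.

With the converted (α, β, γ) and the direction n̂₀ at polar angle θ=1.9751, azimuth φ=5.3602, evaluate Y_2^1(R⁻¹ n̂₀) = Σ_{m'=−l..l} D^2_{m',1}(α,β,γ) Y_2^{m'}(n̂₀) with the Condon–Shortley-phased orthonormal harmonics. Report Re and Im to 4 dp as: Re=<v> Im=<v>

Re=0.3124 Im=-0.0083

Axis–angle → zyz. n̂ = (sinθₙcosφₙ, sinθₙsinφₙ, cosθₙ) = (-0.044702, -0.064179, -0.996937), ω = 0.8945.
R = I cosω + sinω [n̂]ₓ + (1−cosω) n̂n̂ᵀ gives
  R = [+0.626656, +0.778580, -0.033381; -0.776434, +0.627450, +0.058798; +0.066724, -0.010928, +0.997712]
β = atan2(√(R₁₃²+R₂₃²), R₃₃) = 0.067665; α = atan2(R₂₃, R₁₃) mod 2π = 2.087149; γ = atan2(R₃₂, −R₃₁) mod 2π = 3.303927
Need the full column D^2_{m',1} for m'=−2..2 at α=2.0871, β=0.0677, γ=3.3039.
cos(β/2)=0.999428, sin(β/2)=0.033826
d^2_{-2,1}: single k=3 term ⇒ +0.000077;  D = +0.000050+0.000059i
d^2_{-1,1}: k∈[2..3] ⇒ +0.003429 -0.000001 = +0.003427;  D = +0.001188-0.003215i
d^2_{0,1}: k∈[1..2] ⇒ +0.082714 -0.000095 = +0.082620;  D = -0.081533+0.013353i
d^2_{1,1}: k∈[0..1] ⇒ +0.997713 -0.003429 = +0.994284;  D = +0.624183+0.773949i
d^2_{2,1}: single k=0 term ⇒ -0.067536;  D = -0.024784+0.062824i
Y_2^{m'}(θ=1.9751,φ=5.3602) and Σ D·Y over m':
  (+0.0000+0.0001i)·(-0.0887+0.3142i)  (+0.0012-0.0032i)·(-0.1686-0.2228i)  (-0.0815+0.0134i)·(-0.1690+0.0000i)  (+0.6242+0.7739i)·(+0.1686-0.2228i)  (-0.0248+0.0628i)·(-0.0887-0.3142i)
Y_2^1(R⁻¹ n̂) = +0.312449-0.008331i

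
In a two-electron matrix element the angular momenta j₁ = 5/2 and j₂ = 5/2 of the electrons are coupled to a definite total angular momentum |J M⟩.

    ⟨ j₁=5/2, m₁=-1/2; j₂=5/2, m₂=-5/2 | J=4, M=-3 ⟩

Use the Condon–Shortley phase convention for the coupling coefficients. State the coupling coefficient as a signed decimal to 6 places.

+0.707107

√[9·1!4!4!/10! · 2!3!0!5!1!7!] = √(10368)
  +(−1)^0/∏(0,1,3,0,1,4)! = 1/144  (running 1/144)
⟨..|..⟩ = √(10368)·(1/144) = +0.707107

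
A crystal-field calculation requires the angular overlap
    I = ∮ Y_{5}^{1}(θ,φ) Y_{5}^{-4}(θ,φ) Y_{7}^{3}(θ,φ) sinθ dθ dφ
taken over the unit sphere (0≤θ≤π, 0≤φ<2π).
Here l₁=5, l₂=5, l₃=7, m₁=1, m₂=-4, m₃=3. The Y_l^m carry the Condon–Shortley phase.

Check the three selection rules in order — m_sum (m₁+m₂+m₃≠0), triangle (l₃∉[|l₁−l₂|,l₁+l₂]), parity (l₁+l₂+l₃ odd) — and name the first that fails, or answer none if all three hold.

m₁+m₂+m₃ = 1 − 4 + 3 = 0  ✓
triangle: |5−5|=0 ≤ l₃=7 ≤ 5+5=10  ✓
parity: l₁+l₂+l₃ = 17 is odd  ✗

parity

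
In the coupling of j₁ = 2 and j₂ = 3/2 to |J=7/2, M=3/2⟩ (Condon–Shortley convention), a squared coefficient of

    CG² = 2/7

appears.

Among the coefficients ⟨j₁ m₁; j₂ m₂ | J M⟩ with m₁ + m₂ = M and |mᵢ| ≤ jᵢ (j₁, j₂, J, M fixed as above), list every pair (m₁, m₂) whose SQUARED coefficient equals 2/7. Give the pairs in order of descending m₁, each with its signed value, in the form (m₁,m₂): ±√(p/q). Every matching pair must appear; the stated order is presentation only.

Admissible pairs with m₁+m₂ = M = 3/2: (0,3/2), (1,1/2), (2,-1/2)
  (m₁,m₂)=(2,-1/2): CG² = 1/7, CG = +√(1/7)
  (m₁,m₂)=(1,1/2): CG² = 4/7, CG = +√(4/7)
  (m₁,m₂)=(0,3/2): CG² = 2/7, CG = +√(2/7)   ← matches the target
Pairs with CG² = 2/7: (0,3/2): +√(2/7)

(0,3/2): +√(2/7)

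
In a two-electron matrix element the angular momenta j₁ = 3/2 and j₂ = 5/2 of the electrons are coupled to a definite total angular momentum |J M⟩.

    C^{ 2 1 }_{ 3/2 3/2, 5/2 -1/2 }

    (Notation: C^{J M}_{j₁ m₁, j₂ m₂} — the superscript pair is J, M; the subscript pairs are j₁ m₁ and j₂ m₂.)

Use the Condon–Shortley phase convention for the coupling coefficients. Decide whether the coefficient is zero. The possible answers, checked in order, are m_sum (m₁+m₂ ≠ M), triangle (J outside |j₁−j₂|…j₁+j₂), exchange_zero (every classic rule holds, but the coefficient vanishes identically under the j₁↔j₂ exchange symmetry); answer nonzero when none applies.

nonzero

m-sum: m₁+m₂ = 3/2+(-1/2) = 1, M = 1  ✓
triangle: |j₁−j₂| = 1 ≤ J = 2 ≤ j₁+j₂ = 4  ✓
exchange: j₁≠j₂ or m₁≠m₂ — the exchange symmetry imposes no constraint here
value check: CG = +√(9/28) = +0.566947 ≠ 0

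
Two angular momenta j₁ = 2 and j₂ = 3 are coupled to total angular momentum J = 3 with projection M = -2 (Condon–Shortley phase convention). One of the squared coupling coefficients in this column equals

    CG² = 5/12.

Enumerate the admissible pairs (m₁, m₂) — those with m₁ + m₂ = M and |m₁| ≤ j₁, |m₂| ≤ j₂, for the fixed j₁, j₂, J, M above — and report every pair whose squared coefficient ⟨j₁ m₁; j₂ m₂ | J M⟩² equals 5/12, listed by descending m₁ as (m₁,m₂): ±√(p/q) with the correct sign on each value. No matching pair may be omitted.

Admissible pairs with m₁+m₂ = M = -2: (-2,0), (-1,-1), (0,-2), (1,-3)
  (m₁,m₂)=(1,-3): CG² = 5/12, CG = +√(5/12)   ← matches the target
  (m₁,m₂)=(0,-2): CG² = 0/1, CG = 0
  (m₁,m₂)=(-1,-1): CG² = 1/4, CG = −√(1/4)
  (m₁,m₂)=(-2,0): CG² = 1/3, CG = +√(1/3)
Pairs with CG² = 5/12: (1,-3): +√(5/12)

(1,-3): +√(5/12)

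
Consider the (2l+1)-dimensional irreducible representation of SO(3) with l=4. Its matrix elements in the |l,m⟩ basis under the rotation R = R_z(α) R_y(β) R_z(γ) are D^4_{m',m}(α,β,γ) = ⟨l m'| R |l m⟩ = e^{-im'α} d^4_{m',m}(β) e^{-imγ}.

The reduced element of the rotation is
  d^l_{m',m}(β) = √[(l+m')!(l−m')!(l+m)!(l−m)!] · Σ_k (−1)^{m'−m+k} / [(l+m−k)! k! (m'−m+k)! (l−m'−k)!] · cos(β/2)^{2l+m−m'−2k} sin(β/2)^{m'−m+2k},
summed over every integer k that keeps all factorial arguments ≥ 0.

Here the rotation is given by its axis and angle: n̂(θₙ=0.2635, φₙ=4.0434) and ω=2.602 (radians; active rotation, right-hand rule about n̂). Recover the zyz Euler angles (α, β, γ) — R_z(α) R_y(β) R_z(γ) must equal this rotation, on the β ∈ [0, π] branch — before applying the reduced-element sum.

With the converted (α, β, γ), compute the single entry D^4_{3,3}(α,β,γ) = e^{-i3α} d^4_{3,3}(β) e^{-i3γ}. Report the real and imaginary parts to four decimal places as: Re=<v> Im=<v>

Axis–angle → zyz. n̂ = (sinθₙcosφₙ, sinθₙsinφₙ, cosθₙ) = (-0.161536, -0.204319, +0.965484), ω = 2.6020.
R = I cosω + sinω [n̂]ₓ + (1−cosω) n̂n̂ᵀ gives
  R = [-0.809438, -0.434732, -0.394739; +0.557373, -0.780357, -0.283510; -0.184786, -0.449500, +0.873959]
β = atan2(√(R₁₃²+R₂₃²), R₃₃) = 0.507507; α = atan2(R₂₃, R₁₃) mod 2π = 3.764443; γ = atan2(R₃₂, −R₃₁) mod 2π = 5.102421
Split into d^4_{3,3}(β=0.5075) × two z-phases.
With c≡cos(β/2)=0.967977 and s≡sin(β/2)=0.251039, N=[5040·1·5040·1]^{1/2}=5040.000000
k: max(0,(3)−(3))=0 … min(4+(3),4−(3))=1
  k=0: (−1)^0·5040.0000/(5040)·0.9680^8·0.2510^0 = +0.770762
  k=1: (−1)^1·5040.0000/(720)·0.9680^6·0.2510^2 = -0.362887
d^4_{3,3}(0.5075) = +0.770762 -0.362887 = +0.407875
Attach z-rotation phases: D = e^{-i(3)(3.7644)}·(+0.407875)·e^{-i(3)(5.1024)} = +0.041914-0.405715i

Re=0.0419 Im=-0.4057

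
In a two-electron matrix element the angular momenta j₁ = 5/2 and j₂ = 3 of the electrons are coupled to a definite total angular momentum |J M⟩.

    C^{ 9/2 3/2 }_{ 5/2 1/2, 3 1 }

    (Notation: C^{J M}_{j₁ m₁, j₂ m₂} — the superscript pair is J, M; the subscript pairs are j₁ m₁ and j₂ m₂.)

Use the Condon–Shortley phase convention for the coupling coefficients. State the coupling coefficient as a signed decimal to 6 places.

-0.147122  (= −√(5/231))

j₁+j₂−J=1  J+j₁−j₂=4  J−j₁+j₂=5  j₁+j₂+J+1=11
(j₁±m₁, j₂±m₂, J±M) = (3,2,4,2,6,3)
P² = 138240/77
sum k=0..1:
  [0] +1/96 = 1/96
  [1] −1/72 = -1/72
S = -1/288
C² = P²·S² = 5/231 ; C = -0.147122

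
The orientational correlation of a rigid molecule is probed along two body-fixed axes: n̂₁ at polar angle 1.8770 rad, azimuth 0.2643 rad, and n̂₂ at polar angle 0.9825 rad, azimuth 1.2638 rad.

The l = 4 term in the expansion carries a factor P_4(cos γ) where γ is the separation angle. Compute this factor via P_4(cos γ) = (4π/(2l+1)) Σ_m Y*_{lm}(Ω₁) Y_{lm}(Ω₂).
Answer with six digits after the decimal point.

0.138837

Addition theorem: P_4(cos γ) = (4π/9) Σ_m Y*_{lm}(Ω₁) Y_{lm}(Ω₂), m = −4…4:
  [-4]  conj(Y_{4,-4})(Ω₁) = 0.17970 + 0.31857j ; Y_{4,-4}(Ω₂) = 0.07124 + 0.19960j ; Δ = -0.05079 + 0.05856j
  [-3]  conj(Y_{4,-3})(Ω₁) = -0.22953 - 0.23300j ; Y_{4,-3}(Ω₂) = -0.31839 + 0.24194j ; Δ = 0.12945 + 0.01865j
  [-2]  conj(Y_{4,-2})(Ω₁) = -0.09558 - 0.05582j ; Y_{4,-2}(Ω₂) = -0.21869 - 0.15415j ; Δ = 0.01230 + 0.02694j
  [-1]  conj(Y_{4,-1})(Ω₁) = 0.31027 + 0.08397j ; Y_{4,-1}(Ω₂) = -0.05572 + 0.17577j ; Δ = -0.03205 + 0.04986j
  [+0]  conj(Y_{4,0})(Ω₁) = 0.05956 + 0.00000j ; Y_{4,0}(Ω₂) = -0.30884 + 0.00000j ; Δ = -0.01839 + 0.00000j
  [+1]  conj(Y_{4,1})(Ω₁) = -0.31027 + 0.08397j ; Y_{4,1}(Ω₂) = 0.05572 + 0.17577j ; Δ = -0.03205 - 0.04986j
  [+2]  conj(Y_{4,2})(Ω₁) = -0.09558 + 0.05582j ; Y_{4,2}(Ω₂) = -0.21869 + 0.15415j ; Δ = 0.01230 - 0.02694j
  [+3]  conj(Y_{4,3})(Ω₁) = 0.22953 - 0.23300j ; Y_{4,3}(Ω₂) = 0.31839 + 0.24194j ; Δ = 0.12945 - 0.01865j
  [+4]  conj(Y_{4,4})(Ω₁) = 0.17970 - 0.31857j ; Y_{4,4}(Ω₂) = 0.07124 - 0.19960j ; Δ = -0.05079 - 0.05856j
Σ over m = 0.09943 + 0.00000j; ×(4π/9) → 0.13884 + 0.00000j. Real part: 0.138837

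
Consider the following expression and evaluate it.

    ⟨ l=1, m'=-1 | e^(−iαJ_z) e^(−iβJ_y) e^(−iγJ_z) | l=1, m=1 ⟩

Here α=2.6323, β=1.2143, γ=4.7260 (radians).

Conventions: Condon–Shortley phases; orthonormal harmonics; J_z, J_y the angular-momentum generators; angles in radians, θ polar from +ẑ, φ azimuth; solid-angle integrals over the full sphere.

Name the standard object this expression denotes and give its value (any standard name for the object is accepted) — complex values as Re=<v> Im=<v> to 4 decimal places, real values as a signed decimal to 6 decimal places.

Wigner D-matrix element, Re=-0.1626 Im=-0.2820

This is a Wigner D-matrix element — the rotation-matrix element ⟨l m'| R(α,β,γ) |l m⟩ in the angular-momentum basis.
D^1_{-1,1}(2.6323,1.2143,4.7260) = e^{-i·-1·2.6323}·d^1_{-1,1}(1.2143)·e^{-i·1·4.7260}. Compute d first:
c=cos(1.214300/2)=0.821277, s=sin(1.214300/2)=0.570529; N=√[1·2·2·1]=2.000000
The bounds max(0,m−m')=2 and min(l+m,l−m')=2 give 1 term
  k=2: (−1)^0·2.0000/(2)·0.8213^0·0.5705^2 = +0.325503
d^1_{-1,1}(1.2143) = +0.325503
Attach z-rotation phases: D = e^{-i(-1)(2.6323)}·(+0.325503)·e^{-i(1)(4.7260)} = -0.162556-0.282007i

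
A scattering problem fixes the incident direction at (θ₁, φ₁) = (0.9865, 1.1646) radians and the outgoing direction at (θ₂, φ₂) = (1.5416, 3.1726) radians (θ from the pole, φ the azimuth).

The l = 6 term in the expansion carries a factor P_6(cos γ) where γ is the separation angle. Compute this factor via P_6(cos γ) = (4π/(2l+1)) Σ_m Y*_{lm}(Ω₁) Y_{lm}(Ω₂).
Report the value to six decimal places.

0.199859

Expand P_6 via completeness: Σ_{m} conj(Y_{6,m}) at Ω₁ times Y_{6,m} at Ω₂ —
  m=-6: (0.12396 + 0.10535j) × (0.47354 - 0.08913j) = 0.06809 + 0.03884j  (running Σ = 0.06809 + 0.03884j)
  m=-5: (0.33391 - 0.16551j) × (-0.04816 + 0.00753j) = -0.01484 + 0.01049j  (running Σ = 0.05325 + 0.04932j)
  m=-4: (-0.02187 - 0.40473j) × (-0.35012 + 0.04365j) = 0.02532 + 0.14075j  (running Σ = 0.07858 + 0.19007j)
  m=-3: (-0.06792 - 0.02496j) × (0.05655 - 0.00528j) = -0.00397 - 0.00105j  (running Σ = 0.07460 + 0.18902j)
  m=-2: (0.22156 - 0.23386j) × (0.31982 - 0.01986j) = 0.06622 - 0.07919j  (running Σ = 0.14082 + 0.10983j)
  m=-1: (-0.08036 - 0.18684j) × (-0.05977 + 0.00185j) = 0.00515 + 0.01102j  (running Σ = 0.14597 + 0.12085j)
  m=0: (0.27287 + 0.00000j) × (-0.31217 + 0.00000j) = -0.08518 + 0.00000j  (running Σ = 0.06079 + 0.12085j)
  m=1: (0.08036 - 0.18684j) × (0.05977 + 0.00185j) = 0.00515 - 0.01102j  (running Σ = 0.06594 + 0.10983j)
  m=2: (0.22156 + 0.23386j) × (0.31982 + 0.01986j) = 0.06622 + 0.07919j  (running Σ = 0.13215 + 0.18902j)
  m=3: (0.06792 - 0.02496j) × (-0.05655 - 0.00528j) = -0.00397 + 0.00105j  (running Σ = 0.12818 + 0.19007j)
  m=4: (-0.02187 + 0.40473j) × (-0.35012 - 0.04365j) = 0.02532 - 0.14075j  (running Σ = 0.15350 + 0.04932j)
  m=5: (-0.33391 - 0.16551j) × (0.04816 + 0.00753j) = -0.01484 - 0.01049j  (running Σ = 0.13867 + 0.03884j)
  m=6: (0.12396 - 0.10535j) × (0.47354 + 0.08913j) = 0.06809 - 0.03884j  (running Σ = 0.20676 + 0.00000j)
Total Σ_m = 0.20676 + 0.00000j. Multiply by 0.966644: 0.19986 + 0.00000j. P_6(cos γ) = 0.199859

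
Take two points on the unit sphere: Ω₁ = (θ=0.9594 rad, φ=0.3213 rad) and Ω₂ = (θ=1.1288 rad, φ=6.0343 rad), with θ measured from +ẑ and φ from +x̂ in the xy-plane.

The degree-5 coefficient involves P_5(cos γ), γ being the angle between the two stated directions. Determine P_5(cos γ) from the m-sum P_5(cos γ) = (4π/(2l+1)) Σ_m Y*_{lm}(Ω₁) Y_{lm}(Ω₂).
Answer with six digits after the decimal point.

Summing Y*_{l m}(θ₁,φ₁)·Y_{l m}(θ₂,φ₂) over m ∈ [−5, 5]; prefactor 4π/(2·5+1) = 1.142397:
  term(m=-5) = (-0.045845, 0.013714)   from Y*(Ω₁)=(-0.006099, 0.170757), Y(Ω₂)=(0.089787, 0.265271)
  term(m=-4) = (-0.103464, 0.120387)   from Y*(Ω₁)=(0.106710, 0.363426), Y(Ω₂)=(0.228005, 0.351639)
  term(m=-3) = (-0.008592, 0.061076)   from Y*(Ω₁)=(0.212904, 0.306642), Y(Ω₂)=(0.121266, 0.112215)
  term(m=-2) = (0.000839, 0.001827)   from Y*(Ω₁)=(-0.006022, -0.004508), Y(Ω₂)=(-0.234762, -0.127572)
  term(m=-1) = (0.073144, 0.046902)   from Y*(Ω₁)=(-0.331710, -0.110404), Y(Ω₂)=(-0.240884, -0.061222)
  term(m=+0) = (-0.017692, -0.000000)   from Y*(Ω₁)=(-0.082219, -0.000000), Y(Ω₂)=(0.215178, 0.000000)
  term(m=+1) = (0.073144, -0.046902)   from Y*(Ω₁)=(0.331710, -0.110404), Y(Ω₂)=(0.240884, -0.061222)
  term(m=+2) = (0.000839, -0.001827)   from Y*(Ω₁)=(-0.006022, 0.004508), Y(Ω₂)=(-0.234762, 0.127572)
  term(m=+3) = (-0.008592, -0.061076)   from Y*(Ω₁)=(-0.212904, 0.306642), Y(Ω₂)=(-0.121266, 0.112215)
  term(m=+4) = (-0.103464, -0.120387)   from Y*(Ω₁)=(0.106710, -0.363426), Y(Ω₂)=(0.228005, -0.351639)
  term(m=+5) = (-0.045845, -0.013714)   from Y*(Ω₁)=(0.006099, 0.170757), Y(Ω₂)=(-0.089787, 0.265271)
Accumulated sum (-0.185527, 0.000000); after 4π/(2l+1) scaling, (-0.211946, 0.000000) ⇒ P_5 = -0.211946

-0.211946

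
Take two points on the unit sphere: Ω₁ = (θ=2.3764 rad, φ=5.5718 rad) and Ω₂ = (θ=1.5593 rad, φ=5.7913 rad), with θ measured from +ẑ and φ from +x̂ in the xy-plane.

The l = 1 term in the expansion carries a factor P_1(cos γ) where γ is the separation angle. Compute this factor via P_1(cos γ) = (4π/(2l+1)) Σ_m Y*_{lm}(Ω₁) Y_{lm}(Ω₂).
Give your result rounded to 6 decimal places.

0.667720

Term-by-term m-sum for l=1 (normalisation 4π/3 = 4.188790):
  [-1]  conj(Y_{1,-1})(Ω₁) = (0.181271, -0.156245) ; Y_{1,-1}(Ω₂) = (0.304514, 0.163162) ; Δ = (0.080693, -0.018002)
  [+0]  conj(Y_{1,0})(Ω₁) = (-0.352404, -0.000000) ; Y_{1,0}(Ω₂) = (0.005617, 0.000000) ; Δ = (-0.001979, -0.000000)
  [+1]  conj(Y_{1,1})(Ω₁) = (-0.181271, -0.156245) ; Y_{1,1}(Ω₂) = (-0.304514, 0.163162) ; Δ = (0.080693, 0.018002)
Accumulated sum (0.159406, 0.000000); after 4π/(2l+1) scaling, (0.667720, 0.000000) ⇒ P_1 = 0.667720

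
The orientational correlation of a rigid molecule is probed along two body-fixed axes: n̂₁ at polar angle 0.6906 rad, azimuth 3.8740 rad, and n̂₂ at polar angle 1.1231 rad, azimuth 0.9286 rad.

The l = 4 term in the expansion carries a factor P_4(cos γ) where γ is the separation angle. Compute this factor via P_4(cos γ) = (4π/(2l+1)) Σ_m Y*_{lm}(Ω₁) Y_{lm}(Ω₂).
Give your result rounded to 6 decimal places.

0.189614

Summing Y*_{l m}(θ₁,φ₁)·Y_{l m}(θ₂,φ₂) over m ∈ [−4, 4]; prefactor 4π/(2·4+1) = 1.396263:
  m=-4: Y*=(-0.071232, 0.015329)  Y=(-0.245574, 0.158380)  product (0.015065, -0.015046)
  m=-3: Y*=(0.146208, -0.202041)  Y=(-0.372048, -0.138256)  product (-0.082330, 0.054955)
  m=-2: Y*=(0.045369, 0.426477)  Y=(-0.023941, -0.081294)  product (0.033584, -0.013899)
  m=-1: Y*=(-0.200306, -0.180127)  Y=(-0.186676, 0.249579)  product (0.082348, -0.016367)
  m=+0: Y*=(-0.261085, -0.000000)  Y=(-0.147332, 0.000000)  product (0.038466, 0.000000)
  m=+1: Y*=(0.200306, -0.180127)  Y=(0.186676, 0.249579)  product (0.082348, 0.016367)
  m=+2: Y*=(0.045369, -0.426477)  Y=(-0.023941, 0.081294)  product (0.033584, 0.013899)
  m=+3: Y*=(-0.146208, -0.202041)  Y=(0.372048, -0.138256)  product (-0.082330, -0.054955)
  m=+4: Y*=(-0.071232, -0.015329)  Y=(-0.245574, -0.158380)  product (0.015065, 0.015046)
Accumulated sum (0.135801, -0.000000); after 4π/(2l+1) scaling, (0.189614, -0.000000) ⇒ P_4 = 0.189614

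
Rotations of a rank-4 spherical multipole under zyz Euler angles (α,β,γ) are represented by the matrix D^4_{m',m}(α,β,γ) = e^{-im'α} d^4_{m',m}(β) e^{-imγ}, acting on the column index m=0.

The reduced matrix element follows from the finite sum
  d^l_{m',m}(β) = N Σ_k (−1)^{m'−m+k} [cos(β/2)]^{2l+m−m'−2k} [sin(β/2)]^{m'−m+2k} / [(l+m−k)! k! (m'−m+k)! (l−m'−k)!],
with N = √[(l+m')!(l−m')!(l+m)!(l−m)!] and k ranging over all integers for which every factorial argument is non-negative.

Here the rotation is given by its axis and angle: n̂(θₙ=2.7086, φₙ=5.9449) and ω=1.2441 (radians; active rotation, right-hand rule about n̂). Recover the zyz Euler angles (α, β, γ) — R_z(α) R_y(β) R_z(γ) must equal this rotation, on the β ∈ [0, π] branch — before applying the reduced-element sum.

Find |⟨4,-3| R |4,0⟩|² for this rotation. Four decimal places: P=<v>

Axis–angle → zyz. n̂ = (sinθₙcosφₙ, sinθₙsinφₙ, cosθₙ) = (+0.395809, -0.139249, -0.907714), ω = 1.2441.
R = I cosω + sinω [n̂]ₓ + (1−cosω) n̂n̂ᵀ gives
  R = [+0.427304, +0.822275, -0.375866; -0.897131, +0.334084, -0.289039; -0.112098, +0.460709, +0.880444]
β = atan2(√(R₁₃²+R₂₃²), R₃₃) = 0.493999; α = atan2(R₂₃, R₁₃) mod 2π = 3.797139; γ = atan2(R₃₂, −R₃₁) mod 2π = 1.332117
D^4_{-3,0}(3.7971,0.4940,1.3321) = e^{-i·-3·3.7971}·d^4_{-3,0}(0.4940)·e^{-i·0·1.3321}. Compute d first:
Half-angle: c=0.969650, s=0.244496. N=√(1·5040·24·24)=1703.830978
k∈{3,4} keeps every argument non-negative
  k=3: (−1)^0·1703.8310/(144)·0.9697^5·0.2445^3 = +0.148236
  k=4: (−1)^1·1703.8310/(144)·0.9697^3·0.2445^5 = -0.009425
d^4_{-3,0}(0.4940) = +0.148236 -0.009425 = +0.138811
|D^4_{-3,0}|² = |d^4_{-3,0}(β)|² = (+0.138811)² = 0.019269 (the z-rotation phases have unit modulus)

P=0.0193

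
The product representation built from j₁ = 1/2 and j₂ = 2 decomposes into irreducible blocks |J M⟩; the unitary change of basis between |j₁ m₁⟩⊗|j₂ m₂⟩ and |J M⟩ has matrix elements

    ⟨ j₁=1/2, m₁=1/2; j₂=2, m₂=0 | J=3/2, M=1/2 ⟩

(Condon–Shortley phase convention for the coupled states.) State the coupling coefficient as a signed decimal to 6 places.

j₁+j₂−J=1  J+j₁−j₂=0  J−j₁+j₂=3  j₁+j₂+J+1=5
(j₁±m₁, j₂±m₂, J±M) = (1,0,2,2,2,1)
P² = 8/5
sum k=0..0:
  [0] +1/2 = 1/2
S = 1/2
C² = P²·S² = 2/5 ; C = +0.632456

+0.632456  (= +√(2/5))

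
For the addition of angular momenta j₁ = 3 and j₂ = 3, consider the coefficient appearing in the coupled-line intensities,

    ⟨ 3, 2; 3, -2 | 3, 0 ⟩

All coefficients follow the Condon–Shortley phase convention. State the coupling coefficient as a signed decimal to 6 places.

+0.408248

j₁+j₂−J=3  J+j₁−j₂=3  J−j₁+j₂=3  j₁+j₂+J+1=10
(j₁±m₁, j₂±m₂, J±M) = (5,1,1,5,3,3)
P² = 216
sum k=0..1:
  [0] +1/24 = 1/24
  [1] −1/72 = -1/72
S = 1/36
C² = P²·S² = 1/6 ; C = +0.408248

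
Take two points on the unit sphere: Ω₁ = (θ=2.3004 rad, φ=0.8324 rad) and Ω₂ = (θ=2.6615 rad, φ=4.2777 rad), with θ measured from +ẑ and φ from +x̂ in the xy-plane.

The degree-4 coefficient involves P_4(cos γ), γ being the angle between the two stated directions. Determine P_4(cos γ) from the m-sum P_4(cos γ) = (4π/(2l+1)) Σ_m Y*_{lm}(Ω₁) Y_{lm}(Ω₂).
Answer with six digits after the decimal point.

Addition theorem: P_4(cos γ) = (4π/9) Σ_m Y*_{lm}(Ω₁) Y_{lm}(Ω₂), m = −4…4:
  [-4]  conj(Y_{4,-4})(Ω₁) = -0.13424 - 0.02554j ; Y_{4,-4}(Ω₂) = -0.00337 + 0.01985j ; Δ = 0.00096 - 0.00258j
  [-3]  conj(Y_{4,-3})(Ω₁) = 0.27630 - 0.20761j ; Y_{4,-3}(Ω₂) = -0.10551 + 0.02883j ; Δ = -0.02317 + 0.02987j
  [-2]  conj(Y_{4,-2})(Ω₁) = -0.03682 + 0.39054j ; Y_{4,-2}(Ω₂) = -0.20753 - 0.24568j ; Δ = 0.10359 - 0.07200j
  [-1]  conj(Y_{4,-1})(Ω₁) = -0.01744 - 0.01917j ; Y_{4,-1}(Ω₂) = 0.20459 - 0.44063j ; Δ = -0.01201 + 0.00377j
  [+0]  conj(Y_{4,0})(Ω₁) = -0.36177 + 0.00000j ; Y_{4,0}(Ω₂) = 0.11213 + 0.00000j ; Δ = -0.04057 + 0.00000j
  [+1]  conj(Y_{4,1})(Ω₁) = 0.01744 - 0.01917j ; Y_{4,1}(Ω₂) = -0.20459 - 0.44063j ; Δ = -0.01201 - 0.00377j
  [+2]  conj(Y_{4,2})(Ω₁) = -0.03682 - 0.39054j ; Y_{4,2}(Ω₂) = -0.20753 + 0.24568j ; Δ = 0.10359 + 0.07200j
  [+3]  conj(Y_{4,3})(Ω₁) = -0.27630 - 0.20761j ; Y_{4,3}(Ω₂) = 0.10551 + 0.02883j ; Δ = -0.02317 - 0.02987j
  [+4]  conj(Y_{4,4})(Ω₁) = -0.13424 + 0.02554j ; Y_{4,4}(Ω₂) = -0.00337 - 0.01985j ; Δ = 0.00096 + 0.00258j
Accumulated sum 0.09817 + 0.00000j; after 4π/(2l+1) scaling, 0.13707 + 0.00000j ⇒ P_4 = 0.137066

0.137066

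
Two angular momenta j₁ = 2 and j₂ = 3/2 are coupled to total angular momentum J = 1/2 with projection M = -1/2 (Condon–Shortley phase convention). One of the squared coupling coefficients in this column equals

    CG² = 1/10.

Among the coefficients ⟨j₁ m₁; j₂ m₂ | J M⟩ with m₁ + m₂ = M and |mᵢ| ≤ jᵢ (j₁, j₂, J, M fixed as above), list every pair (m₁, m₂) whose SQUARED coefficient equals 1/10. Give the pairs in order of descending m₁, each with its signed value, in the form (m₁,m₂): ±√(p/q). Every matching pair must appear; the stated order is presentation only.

(1,-3/2): +√(1/10)

Admissible pairs with m₁+m₂ = M = -1/2: (-2,3/2), (-1,1/2), (0,-1/2), (1,-3/2)
  (m₁,m₂)=(1,-3/2): CG² = 1/10, CG = +√(1/10)   ← matches the target
  (m₁,m₂)=(0,-1/2): CG² = 1/5, CG = −√(1/5)
  (m₁,m₂)=(-1,1/2): CG² = 3/10, CG = +√(3/10)
  (m₁,m₂)=(-2,3/2): CG² = 2/5, CG = −√(2/5)
Pairs with CG² = 1/10: (1,-3/2): +√(1/10)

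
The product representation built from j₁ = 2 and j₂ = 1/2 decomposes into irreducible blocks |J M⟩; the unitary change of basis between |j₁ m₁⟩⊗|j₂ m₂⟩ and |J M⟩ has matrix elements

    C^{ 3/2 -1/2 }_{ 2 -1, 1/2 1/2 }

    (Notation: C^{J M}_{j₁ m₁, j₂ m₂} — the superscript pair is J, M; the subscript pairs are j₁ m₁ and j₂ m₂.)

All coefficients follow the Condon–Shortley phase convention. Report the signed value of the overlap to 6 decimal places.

−√(3/5) = -0.774597

j₁+j₂−J=1  J+j₁−j₂=3  J−j₁+j₂=0  j₁+j₂+J+1=5
(j₁±m₁, j₂±m₂, J±M) = (1,3,1,0,1,2)
P² = 12/5
sum k=1..1:
  [1] −1/2 = -1/2
S = -1/2
C² = P²·S² = 3/5 ; C = -0.774597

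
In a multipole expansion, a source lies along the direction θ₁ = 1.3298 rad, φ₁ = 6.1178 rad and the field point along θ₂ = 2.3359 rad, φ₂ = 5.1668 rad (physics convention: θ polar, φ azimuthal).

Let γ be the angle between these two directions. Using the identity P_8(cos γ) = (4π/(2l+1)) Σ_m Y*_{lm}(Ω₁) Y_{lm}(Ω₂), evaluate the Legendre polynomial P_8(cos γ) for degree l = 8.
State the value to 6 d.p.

-0.134705

Addition theorem: P_8(cos γ) = (4π/17) Σ_m Y*_{lm}(Ω₁) Y_{lm}(Ω₂), m = −8…8:
  m=-8: (0.09995 - 0.39520j) × (-0.03326 + 0.01790j) = 0.00375 + 0.01493j  (running Σ = 0.00375 + 0.01493j)
  m=-7: (0.16088 - 0.36704j) × (-0.00570 - 0.14496j) = -0.05412 - 0.02123j  (running Σ = -0.05037 - 0.00630j)
  m=-6: (-0.02512 + 0.03847j) × (0.30057 + 0.13247j) = -0.01265 + 0.00824j  (running Σ = -0.06302 + 0.00194j)
  m=-5: (-0.24351 + 0.26462j) × (-0.35252 + 0.29768j) = 0.00707 - 0.16577j  (running Σ = -0.05595 - 0.16383j)
  m=-4: (-0.06413 + 0.04993j) × (-0.07799 - 0.30951j) = 0.02045 + 0.01595j  (running Σ = -0.03550 - 0.14788j)
  m=-3: (0.27627 - 0.14955j) × (-0.11057 - 0.02329j) = -0.03403 + 0.01010j  (running Σ = -0.06953 - 0.13778j)
  m=-2: (0.12722 - 0.04369j) × (0.23632 - 0.30326j) = 0.01682 - 0.04890j  (running Σ = -0.05271 - 0.18668j)
  m=-1: (-0.28529 + 0.04762j) × (0.02931 + 0.06000j) = -0.01122 - 0.01572j  (running Σ = -0.06393 - 0.20240j)
  m=0: (-0.14938 + 0.00000j) × (0.36398 + 0.00000j) = -0.05437 + 0.00000j  (running Σ = -0.11830 - 0.20240j)
  m=1: (0.28529 + 0.04762j) × (-0.02931 + 0.06000j) = -0.01122 + 0.01572j  (running Σ = -0.12952 - 0.18668j)
  m=2: (0.12722 + 0.04369j) × (0.23632 + 0.30326j) = 0.01682 + 0.04890j  (running Σ = -0.11270 - 0.13778j)
  m=3: (-0.27627 - 0.14955j) × (0.11057 - 0.02329j) = -0.03403 - 0.01010j  (running Σ = -0.14673 - 0.14788j)
  m=4: (-0.06413 - 0.04993j) × (-0.07799 + 0.30951j) = 0.02045 - 0.01595j  (running Σ = -0.12628 - 0.16383j)
  m=5: (0.24351 + 0.26462j) × (0.35252 + 0.29768j) = 0.00707 + 0.16577j  (running Σ = -0.11921 + 0.00194j)
  m=6: (-0.02512 - 0.03847j) × (0.30057 - 0.13247j) = -0.01265 - 0.00824j  (running Σ = -0.13186 - 0.00630j)
  m=7: (-0.16088 - 0.36704j) × (0.00570 - 0.14496j) = -0.05412 + 0.02123j  (running Σ = -0.18598 + 0.01493j)
  m=8: (0.09995 + 0.39520j) × (-0.03326 - 0.01790j) = 0.00375 - 0.01493j  (running Σ = -0.18223 + 0.00000j)
Σ over m = -0.18223 + 0.00000j; ×(4π/17) → -0.13471 + 0.00000j. Real part: -0.134705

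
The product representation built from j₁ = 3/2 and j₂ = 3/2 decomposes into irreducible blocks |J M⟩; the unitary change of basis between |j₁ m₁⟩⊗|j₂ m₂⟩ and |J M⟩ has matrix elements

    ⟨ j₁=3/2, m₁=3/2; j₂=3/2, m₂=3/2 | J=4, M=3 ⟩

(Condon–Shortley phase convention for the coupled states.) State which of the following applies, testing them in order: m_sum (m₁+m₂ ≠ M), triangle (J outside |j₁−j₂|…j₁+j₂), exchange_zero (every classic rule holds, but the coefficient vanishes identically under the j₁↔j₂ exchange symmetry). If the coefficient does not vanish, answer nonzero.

triangle

m-sum: m₁+m₂ = 3/2+3/2 = 3, M = 3  ✓
triangle: need |j₁−j₂| ≤ J ≤ j₁+j₂, i.e. J ∈ [0, 3]; J = 4 is outside ✗ ⇒ coefficient is 0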